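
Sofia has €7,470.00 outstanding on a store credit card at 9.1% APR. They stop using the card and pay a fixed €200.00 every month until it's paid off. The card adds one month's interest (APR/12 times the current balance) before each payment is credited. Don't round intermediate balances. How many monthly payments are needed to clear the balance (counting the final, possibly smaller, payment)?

45 months

Monthly rate r = 9.1%/12 = 0.758333% = 0.00758333.
Recurrence: B ← B·(1+r) − €200.00.
Month 1: interest €56.65; balance after payment €7,326.65.
Month 2: interest €55.56; balance after payment €7,182.21.
Closed form: n = −ln(1 − rB₀/P)/ln(1+r) = −ln(0.71676)/ln(1.00758) ≈ 44.080, so the balance reaches zero during payment 45.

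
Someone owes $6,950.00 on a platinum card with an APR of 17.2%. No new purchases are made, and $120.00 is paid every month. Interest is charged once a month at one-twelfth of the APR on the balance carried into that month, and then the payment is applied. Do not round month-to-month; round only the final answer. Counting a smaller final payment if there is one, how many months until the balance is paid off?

Monthly rate r = 17.2%/12 = 1.43333% = 0.0143333.
Recurrence: B ← B·(1+r) − $120.00.
Month 1: interest $99.62; balance after payment $6,929.62.
Month 2: interest $99.32; balance after payment $6,908.94.
Closed form: n = −ln(1 − rB₀/P)/ln(1+r) = −ln(0.16986)/ln(1.01433) ≈ 124.566, so the balance reaches zero during payment 125.

125 payments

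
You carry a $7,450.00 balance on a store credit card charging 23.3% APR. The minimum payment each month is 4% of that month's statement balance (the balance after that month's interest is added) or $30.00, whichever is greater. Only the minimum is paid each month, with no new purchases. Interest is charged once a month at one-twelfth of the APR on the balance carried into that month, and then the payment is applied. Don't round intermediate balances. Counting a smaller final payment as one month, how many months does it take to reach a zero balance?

Monthly rate r = 23.3%/12 = 1.94167% = 0.0194167.
While 4% of the post-interest balance exceeds $30.00, each month B ← (B·(1+r))·(1 − 0.04), i.e. B shrinks by the factor (1+r)·0.96 = 0.97864.
This holds for months 1–108. Entering month 109 the balance is $723.50; 4% of the post-interest balance is now below $30.00, so the flat $30.00 minimum applies from here.
From month 109 a fixed $30.00 at rate r clears $723.50 in 33 more payments. Total: 108 + 33 = 141 months.

141 months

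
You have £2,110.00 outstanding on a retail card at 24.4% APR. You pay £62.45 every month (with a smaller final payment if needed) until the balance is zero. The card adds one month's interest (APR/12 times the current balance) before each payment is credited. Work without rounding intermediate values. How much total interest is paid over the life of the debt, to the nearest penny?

Monthly rate r = 24.4%/12 = 2.03333% = 0.0203333.
Payoff takes n = ⌈−ln(1 − rB₀/P)/ln(1+r)⌉ = ⌈57.705⌉ = 58 payments; the last is £44.15.
Total paid = 57·£62.45 + £44.15 = £3,603.80.
Total interest = total paid − principal = £3,603.80 − £2,110.00 = £1,493.80.

£1,493.80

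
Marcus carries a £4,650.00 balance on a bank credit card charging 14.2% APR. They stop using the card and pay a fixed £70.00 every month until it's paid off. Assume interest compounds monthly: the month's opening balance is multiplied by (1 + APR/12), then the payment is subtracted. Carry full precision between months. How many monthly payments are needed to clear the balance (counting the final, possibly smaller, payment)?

132 payments

Monthly rate r = 14.2%/12 = 1.18333% = 0.0118333.
Recurrence: B ← B·(1+r) − £70.00.
Month 1: interest £55.02; balance after payment £4,635.02.
Month 2: interest £54.85; balance after payment £4,619.87.
Closed form: n = −ln(1 − rB₀/P)/ln(1+r) = −ln(0.21393)/ln(1.01183) ≈ 131.089, so the balance reaches zero during payment 132.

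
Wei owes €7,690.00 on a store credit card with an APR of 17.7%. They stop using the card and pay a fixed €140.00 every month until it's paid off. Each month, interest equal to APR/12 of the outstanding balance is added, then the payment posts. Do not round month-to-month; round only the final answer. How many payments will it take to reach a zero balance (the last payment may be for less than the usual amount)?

Monthly rate r = 17.7%/12 = 1.475% = 0.01475.
Recurrence: B ← B·(1+r) − €140.00.
Month 1: interest €113.43; balance after payment €7,663.43.
Month 2: interest €113.04; balance after payment €7,636.46.
Closed form: n = −ln(1 − rB₀/P)/ln(1+r) = −ln(0.1898)/ln(1.01475) ≈ 113.491, so the balance reaches zero during payment 114.

114 months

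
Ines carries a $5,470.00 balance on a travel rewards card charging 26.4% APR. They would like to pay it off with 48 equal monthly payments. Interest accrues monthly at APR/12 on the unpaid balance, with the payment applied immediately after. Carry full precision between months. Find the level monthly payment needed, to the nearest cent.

$185.67

Monthly rate r = 26.4%/12 = 2.2% = 0.022.
Level-payment amortization: P = B₀·r / (1 − (1+r)^(−n)) = 5470.00·0.022 / (1 − 1.022^(−48)).
Denominator 1 − (1+r)^(−48) = 0.648150449.
P = 120.34 / 0.648150449 ≈ 185.67.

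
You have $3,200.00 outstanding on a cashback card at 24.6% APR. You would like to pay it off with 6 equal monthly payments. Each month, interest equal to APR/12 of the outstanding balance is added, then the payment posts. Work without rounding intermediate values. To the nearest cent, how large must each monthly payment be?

$572.25

Monthly rate r = 24.6%/12 = 2.05% = 0.0205.
Level-payment amortization: P = B₀·r / (1 − (1+r)^(−n)) = 3200.00·0.0205 / (1 − 1.0205^(−6)).
Denominator 1 − (1+r)^(−6) = 0.114635823.
P = 65.6 / 0.114635823 ≈ 572.25.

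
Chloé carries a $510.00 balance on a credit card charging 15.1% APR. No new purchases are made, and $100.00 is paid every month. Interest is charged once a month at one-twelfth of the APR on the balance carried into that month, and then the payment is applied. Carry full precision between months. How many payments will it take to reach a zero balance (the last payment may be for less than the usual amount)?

6 payments

Monthly rate r = 15.1%/12 = 1.25833% = 0.0125833.
Recurrence: B ← B·(1+r) − $100.00.
Month 1: interest $6.42; balance after payment $416.42.
Month 2: interest $5.24; balance after payment $321.66.
Month 3: interest $4.05; balance after payment $225.70.
Month 4: interest $2.84; balance after payment $128.55.
Month 5: interest $1.62; balance after payment $30.16.
Month 6: interest $0.38; balance after payment $0.00.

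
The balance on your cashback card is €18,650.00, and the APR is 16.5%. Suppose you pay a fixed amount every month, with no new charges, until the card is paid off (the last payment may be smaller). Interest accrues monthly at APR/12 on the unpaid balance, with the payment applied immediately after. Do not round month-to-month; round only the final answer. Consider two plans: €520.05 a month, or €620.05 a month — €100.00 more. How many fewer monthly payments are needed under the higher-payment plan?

10 fewer payments

Monthly rate r = 16.5%/12 = 1.375% = 0.01375.
At €520.05/mo: n = ⌈−ln(1 − rB₀/P)/ln(1+r)⌉ = 50 payments (last €392.32); total interest = total paid − €18,650.00 = €7,224.77.
At €620.05/mo: 40 payments (last €50.93); total interest €5,582.88.
Payments saved = 50 − 40 = 10.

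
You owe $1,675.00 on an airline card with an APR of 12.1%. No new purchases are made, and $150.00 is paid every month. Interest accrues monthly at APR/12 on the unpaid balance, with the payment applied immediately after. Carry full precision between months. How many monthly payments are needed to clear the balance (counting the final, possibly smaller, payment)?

Monthly rate r = 12.1%/12 = 1.00833% = 0.0100833.
Recurrence: B ← B·(1+r) − $150.00.
Month 1: interest $16.89; balance after payment $1,541.89.
Month 2: interest $15.55; balance after payment $1,407.44.
Closed form: n = −ln(1 − rB₀/P)/ln(1+r) = −ln(0.8874)/ln(1.01008) ≈ 11.907, so the balance reaches zero during payment 12.

12 payments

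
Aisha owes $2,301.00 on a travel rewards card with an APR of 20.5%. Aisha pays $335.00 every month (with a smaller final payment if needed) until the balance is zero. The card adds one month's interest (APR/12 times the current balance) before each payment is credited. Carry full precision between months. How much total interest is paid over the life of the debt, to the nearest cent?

$168.09

Monthly rate r = 20.5%/12 = 1.70833% = 0.0170833.
Payoff takes n = ⌈−ln(1 − rB₀/P)/ln(1+r)⌉ = ⌈7.368⌉ = 8 payments; the last is $124.09.
Total paid = 7·$335.00 + $124.09 = $2,469.09.
Total interest = total paid − principal = $2,469.09 − $2,301.00 = $168.09.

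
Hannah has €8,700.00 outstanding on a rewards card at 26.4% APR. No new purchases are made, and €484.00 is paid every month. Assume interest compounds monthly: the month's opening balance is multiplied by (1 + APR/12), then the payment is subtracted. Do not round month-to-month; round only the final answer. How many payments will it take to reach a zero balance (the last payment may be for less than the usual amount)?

24 payments

Monthly rate r = 26.4%/12 = 2.2% = 0.022.
Recurrence: B ← B·(1+r) − €484.00.
Month 1: interest €191.40; balance after payment €8,407.40.
Month 2: interest €184.96; balance after payment €8,108.36.
Closed form: n = −ln(1 − rB₀/P)/ln(1+r) = −ln(0.60455)/ln(1.022) ≈ 23.127, so the balance reaches zero during payment 24.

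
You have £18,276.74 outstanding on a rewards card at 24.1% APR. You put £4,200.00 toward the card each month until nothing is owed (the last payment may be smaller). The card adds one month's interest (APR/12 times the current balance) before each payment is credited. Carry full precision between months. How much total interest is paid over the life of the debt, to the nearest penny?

Monthly rate r = 24.1%/12 = 2.00833% = 0.0200833.
Payoff takes n = ⌈−ln(1 − rB₀/P)/ln(1+r)⌉ = ⌈4.599⌉ = 5 payments; the last is £2,526.63.
Total paid = 4·£4,200.00 + £2,526.63 = £19,326.63.
Total interest = total paid − principal = £19,326.63 − £18,276.74 = £1,049.89.

£1,049.89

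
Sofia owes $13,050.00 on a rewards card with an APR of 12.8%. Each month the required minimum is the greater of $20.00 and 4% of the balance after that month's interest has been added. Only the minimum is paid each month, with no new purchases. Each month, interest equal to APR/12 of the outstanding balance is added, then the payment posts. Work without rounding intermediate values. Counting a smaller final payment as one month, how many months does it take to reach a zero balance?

138 months

Monthly rate r = 12.8%/12 = 1.06667% = 0.0106667.
While 4% of the post-interest balance exceeds $20.00, each month B ← (B·(1+r))·(1 − 0.04), i.e. B shrinks by the factor (1+r)·0.96 = 0.97024.
This holds for months 1–109. Entering month 110 the balance is $484.66; 4% of the post-interest balance is now below $20.00, so the flat $20.00 minimum applies from here.
From month 110 a fixed $20.00 at rate r clears $484.66 in 29 more payments. Total: 109 + 29 = 138 months.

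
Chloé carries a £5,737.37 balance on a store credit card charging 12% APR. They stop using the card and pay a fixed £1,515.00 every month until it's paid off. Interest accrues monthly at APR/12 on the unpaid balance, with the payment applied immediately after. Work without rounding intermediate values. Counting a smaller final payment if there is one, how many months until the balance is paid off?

Monthly rate r = 12%/12 = 1% = 0.01.
Recurrence: B ← B·(1+r) − £1,515.00.
Month 1: interest £57.37; balance after payment £4,279.74.
Month 2: interest £42.80; balance after payment £2,807.54.
Month 3: interest £28.08; balance after payment £1,320.62.
Month 4: interest £13.21; balance after payment £0.00.

4 payments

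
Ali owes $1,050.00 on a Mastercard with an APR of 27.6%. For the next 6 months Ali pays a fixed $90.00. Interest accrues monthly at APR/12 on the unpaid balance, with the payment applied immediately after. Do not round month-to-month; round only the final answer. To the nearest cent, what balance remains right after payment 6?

Monthly rate r = 27.6%/12 = 2.3% = 0.023.
Each month: B ← B·(1+r) − $90.00.
Month 1: interest $24.15; balance after payment $984.15.
Month 2: interest $22.64; balance after payment $916.79.
Month 3: interest $21.09; balance after payment $847.87.
Month 4: interest $19.50; balance after payment $777.37.
Month 5: interest $17.88; balance after payment $705.25.
Month 6: interest $16.22; balance after payment $631.47.

$631.47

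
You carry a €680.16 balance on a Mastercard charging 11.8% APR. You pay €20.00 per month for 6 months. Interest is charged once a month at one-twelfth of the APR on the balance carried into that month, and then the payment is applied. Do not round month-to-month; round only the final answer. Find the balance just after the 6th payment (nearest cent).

Monthly rate r = 11.8%/12 = 0.983333% = 0.00983333.
Each month: B ← B·(1+r) − €20.00.
Month 1: interest €6.69; balance after payment €666.85.
Month 2: interest €6.56; balance after payment €653.41.
Month 3: interest €6.43; balance after payment €639.83.
Month 4: interest €6.29; balance after payment €626.12.
Month 5: interest €6.16; balance after payment €612.28.
Month 6: interest €6.02; balance after payment €598.30.

€598.30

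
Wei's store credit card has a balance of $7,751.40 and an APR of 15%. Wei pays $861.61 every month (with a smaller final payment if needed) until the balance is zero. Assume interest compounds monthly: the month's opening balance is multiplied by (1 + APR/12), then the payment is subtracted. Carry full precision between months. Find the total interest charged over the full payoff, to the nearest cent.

$524.11

Monthly rate r = 15%/12 = 1.25% = 0.0125.
Payoff takes n = ⌈−ln(1 − rB₀/P)/ln(1+r)⌉ = ⌈9.603⌉ = 10 payments; the last is $521.02.
Total paid = 9·$861.61 + $521.02 = $8,275.51.
Total interest = total paid − principal = $8,275.51 − $7,751.40 = $524.11.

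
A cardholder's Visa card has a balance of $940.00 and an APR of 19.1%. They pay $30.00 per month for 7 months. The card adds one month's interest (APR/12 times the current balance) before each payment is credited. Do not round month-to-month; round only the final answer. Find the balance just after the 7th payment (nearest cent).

$829.57

Monthly rate r = 19.1%/12 = 1.59167% = 0.0159167.
Each month: B ← B·(1+r) − $30.00.
Month 1: interest $14.96; balance after payment $924.96.
Month 2: interest $14.72; balance after payment $909.68.
Month 3: interest $14.48; balance after payment $894.16.
Month 4: interest $14.23; balance after payment $878.40.
Month 5: interest $13.98; balance after payment $862.38.
Month 6: interest $13.73; balance after payment $846.10.
Month 7: interest $13.47; balance after payment $829.57.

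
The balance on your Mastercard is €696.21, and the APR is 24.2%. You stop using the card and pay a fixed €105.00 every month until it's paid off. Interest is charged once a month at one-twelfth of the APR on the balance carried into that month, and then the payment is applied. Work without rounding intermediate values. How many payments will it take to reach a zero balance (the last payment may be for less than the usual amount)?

8 payments

Monthly rate r = 24.2%/12 = 2.01667% = 0.0201667.
Recurrence: B ← B·(1+r) − €105.00.
Month 1: interest €14.04; balance after payment €605.25.
Month 2: interest €12.21; balance after payment €512.46.
Closed form: n = −ln(1 − rB₀/P)/ln(1+r) = −ln(0.86628)/ln(1.02017) ≈ 7.189, so the balance reaches zero during payment 8.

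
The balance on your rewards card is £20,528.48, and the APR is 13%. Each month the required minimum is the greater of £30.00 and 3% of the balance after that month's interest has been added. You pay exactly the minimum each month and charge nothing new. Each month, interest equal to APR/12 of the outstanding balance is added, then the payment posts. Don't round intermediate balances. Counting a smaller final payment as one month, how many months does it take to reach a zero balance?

Monthly rate r = 13%/12 = 1.08333% = 0.0108333.
While 3% of the post-interest balance exceeds £30.00, each month B ← (B·(1+r))·(1 − 0.03), i.e. B shrinks by the factor (1+r)·0.97 = 0.98051.
This holds for months 1–155. Entering month 156 the balance is £971.20; 3% of the post-interest balance is now below £30.00, so the flat £30.00 minimum applies from here.
From month 156 a fixed £30.00 at rate r clears £971.20 in 41 more payments. Total: 155 + 41 = 196 months.

196 months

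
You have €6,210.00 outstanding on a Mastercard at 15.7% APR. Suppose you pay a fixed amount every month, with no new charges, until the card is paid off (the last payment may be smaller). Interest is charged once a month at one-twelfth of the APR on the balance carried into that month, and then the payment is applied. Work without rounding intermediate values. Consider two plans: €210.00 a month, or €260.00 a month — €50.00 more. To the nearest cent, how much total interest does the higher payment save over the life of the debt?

Monthly rate r = 15.7%/12 = 1.30833% = 0.0130833.
At €210.00/mo: n = ⌈−ln(1 − rB₀/P)/ln(1+r)⌉ = 38 payments (last €133.95); total interest = total paid − €6,210.00 = €1,693.95.
At €260.00/mo: 29 payments (last €214.71); total interest €1,284.71.
Interest saved = €1,693.95 − €1,284.71 = €409.24.

€409.24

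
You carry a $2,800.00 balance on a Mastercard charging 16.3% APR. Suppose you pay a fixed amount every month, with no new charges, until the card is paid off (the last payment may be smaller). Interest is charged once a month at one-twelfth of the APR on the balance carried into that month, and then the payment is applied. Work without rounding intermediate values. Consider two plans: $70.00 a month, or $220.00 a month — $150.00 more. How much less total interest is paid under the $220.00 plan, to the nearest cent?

Monthly rate r = 16.3%/12 = 1.35833% = 0.0135833.
At $70.00/mo: n = ⌈−ln(1 − rB₀/P)/ln(1+r)⌉ = 59 payments (last $6.63); total interest = total paid − $2,800.00 = $1,266.63.
At $220.00/mo: 15 payments (last $15.05); total interest $295.05.
Interest saved = $1,266.63 − $295.05 = $971.58.

$971.58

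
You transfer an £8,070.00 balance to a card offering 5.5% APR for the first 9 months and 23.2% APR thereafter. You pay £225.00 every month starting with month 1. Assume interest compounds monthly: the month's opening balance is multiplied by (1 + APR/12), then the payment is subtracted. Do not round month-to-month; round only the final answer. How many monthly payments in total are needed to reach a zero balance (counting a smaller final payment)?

51 months

Promo months 1–9 at r₀ = 5.5%/12 = 0.00458333; months 10+ at r₁ = 23.2%/12 = 0.0193333.
After month 9: iterate B ← B·(1+r₀) − £225.00 for 9 months → £6,346.53.
Then at r₁ with £225.00/mo: n₂ = −ln(1 − r₁·B/P)/ln(1+r₁) ≈ 41.16 → 42 more payments.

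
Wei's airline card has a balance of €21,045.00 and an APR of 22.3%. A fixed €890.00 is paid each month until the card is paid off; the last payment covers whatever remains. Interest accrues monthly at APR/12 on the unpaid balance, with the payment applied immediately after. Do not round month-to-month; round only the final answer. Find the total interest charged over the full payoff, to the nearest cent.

Monthly rate r = 22.3%/12 = 1.85833% = 0.0185833.
Payoff takes n = ⌈−ln(1 − rB₀/P)/ln(1+r)⌉ = ⌈31.434⌉ = 32 payments; the last is €388.33.
Total paid = 31·€890.00 + €388.33 = €27,978.33.
Total interest = total paid − principal = €27,978.33 − €21,045.00 = €6,933.33.

€6,933.33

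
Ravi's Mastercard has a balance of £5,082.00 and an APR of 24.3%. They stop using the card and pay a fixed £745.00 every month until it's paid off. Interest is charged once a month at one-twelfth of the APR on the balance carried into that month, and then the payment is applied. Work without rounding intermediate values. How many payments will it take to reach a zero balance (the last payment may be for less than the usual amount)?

8 payments

Monthly rate r = 24.3%/12 = 2.025% = 0.02025.
Recurrence: B ← B·(1+r) − £745.00.
Month 1: interest £102.91; balance after payment £4,439.91.
Month 2: interest £89.91; balance after payment £3,784.82.
Closed form: n = −ln(1 − rB₀/P)/ln(1+r) = −ln(0.86187)/ln(1.02025) ≈ 7.415, so the balance reaches zero during payment 8.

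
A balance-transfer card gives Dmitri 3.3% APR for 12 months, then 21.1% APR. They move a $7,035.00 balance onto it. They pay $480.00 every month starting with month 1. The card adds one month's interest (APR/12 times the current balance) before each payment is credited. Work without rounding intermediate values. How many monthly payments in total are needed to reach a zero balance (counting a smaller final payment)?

Promo months 1–12 at r₀ = 3.3%/12 = 0.00275; months 13+ at r₁ = 21.1%/12 = 0.0175833.
After month 12: iterate B ← B·(1+r₀) − $480.00 for 12 months → $1,422.78.
Then at r₁ with $480.00/mo: n₂ = −ln(1 − r₁·B/P)/ln(1+r₁) ≈ 3.07 → 4 more payments.

16 payments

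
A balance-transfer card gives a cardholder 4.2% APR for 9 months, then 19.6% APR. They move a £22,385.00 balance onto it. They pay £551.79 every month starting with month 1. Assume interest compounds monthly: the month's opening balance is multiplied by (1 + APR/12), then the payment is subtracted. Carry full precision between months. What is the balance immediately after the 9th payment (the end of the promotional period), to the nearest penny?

£18,063.87

Promo months 1–9 at r₀ = 4.2%/12 = 0.0035; months 10+ at r₁ = 19.6%/12 = 0.0163333.
After month 9: iterate B ← B·(1+r₀) − £551.79 for 9 months → £18,063.87.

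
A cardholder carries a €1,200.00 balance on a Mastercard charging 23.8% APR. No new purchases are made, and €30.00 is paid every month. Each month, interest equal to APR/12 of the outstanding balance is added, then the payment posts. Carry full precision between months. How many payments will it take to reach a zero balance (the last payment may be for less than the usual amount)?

81 months

Monthly rate r = 23.8%/12 = 1.98333% = 0.0198333.
Recurrence: B ← B·(1+r) − €30.00.
Month 1: interest €23.80; balance after payment €1,193.80.
Month 2: interest €23.68; balance after payment €1,187.48.
Closed form: n = −ln(1 − rB₀/P)/ln(1+r) = −ln(0.20667)/ln(1.01983) ≈ 80.281, so the balance reaches zero during payment 81.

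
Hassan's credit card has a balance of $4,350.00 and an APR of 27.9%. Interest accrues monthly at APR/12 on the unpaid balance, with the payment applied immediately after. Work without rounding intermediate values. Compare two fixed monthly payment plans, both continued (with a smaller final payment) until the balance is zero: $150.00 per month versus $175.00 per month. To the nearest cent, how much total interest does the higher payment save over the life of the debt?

Monthly rate r = 27.9%/12 = 2.325% = 0.02325.
At $150.00/mo: n = ⌈−ln(1 − rB₀/P)/ln(1+r)⌉ = 49 payments (last $120.36); total interest = total paid − $4,350.00 = $2,970.36.
At $175.00/mo: 38 payments (last $93.23); total interest $2,218.23.
Interest saved = $2,970.36 − $2,218.23 = $752.13.

$752.13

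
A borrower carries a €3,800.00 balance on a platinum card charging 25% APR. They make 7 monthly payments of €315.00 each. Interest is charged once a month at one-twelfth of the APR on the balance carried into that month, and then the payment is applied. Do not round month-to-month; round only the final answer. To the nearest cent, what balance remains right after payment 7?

Monthly rate r = 25%/12 = 2.08333% = 0.0208333.
Each month: B ← B·(1+r) − €315.00.
Month 1: interest €79.17; balance after payment €3,564.17.
Month 2: interest €74.25; balance after payment €3,323.42.
Month 3: interest €69.24; balance after payment €3,077.66.
Month 4: interest €64.12; balance after payment €2,826.78.
Month 5: interest €58.89; balance after payment €2,570.67.
Month 6: interest €53.56; balance after payment €2,309.22.
Month 7: interest €48.11; balance after payment €2,042.33.

€2,042.33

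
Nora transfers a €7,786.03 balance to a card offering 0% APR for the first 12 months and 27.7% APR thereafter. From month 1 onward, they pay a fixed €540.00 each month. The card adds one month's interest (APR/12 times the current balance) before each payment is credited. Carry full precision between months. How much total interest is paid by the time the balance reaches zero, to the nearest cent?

Promo months 1–12 at r₀ = 0%/12 = 0; months 13+ at r₁ = 27.7%/12 = 0.0230833.
After month 12 (no interest yet): B = €7,786.03 − 12·€540.00 = €1,306.03.
Then at r₁ with €540.00/mo: n₂ = −ln(1 − r₁·B/P)/ln(1+r₁) ≈ 2.52 → 3 more payments.
Total paid = 14·€540.00 + €280.89 = €7,840.89; interest = €7,840.89 − €7,786.03 = €54.86.

€54.86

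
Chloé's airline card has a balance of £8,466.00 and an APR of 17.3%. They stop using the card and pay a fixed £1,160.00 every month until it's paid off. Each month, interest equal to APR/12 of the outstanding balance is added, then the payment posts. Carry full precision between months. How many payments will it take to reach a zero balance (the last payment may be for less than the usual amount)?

Monthly rate r = 17.3%/12 = 1.44167% = 0.0144167.
Recurrence: B ← B·(1+r) − £1,160.00.
Month 1: interest £122.05; balance after payment £7,428.05.
Month 2: interest £107.09; balance after payment £6,375.14.
Closed form: n = −ln(1 − rB₀/P)/ln(1+r) = −ln(0.89478)/ln(1.01442) ≈ 7.767, so the balance reaches zero during payment 8.

8 months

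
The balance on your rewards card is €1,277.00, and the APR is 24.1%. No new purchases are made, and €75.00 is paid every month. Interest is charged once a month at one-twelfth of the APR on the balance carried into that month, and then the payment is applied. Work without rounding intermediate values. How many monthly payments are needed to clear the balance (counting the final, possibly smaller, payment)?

22 months

Monthly rate r = 24.1%/12 = 2.00833% = 0.0200833.
Recurrence: B ← B·(1+r) − €75.00.
Month 1: interest €25.65; balance after payment €1,227.65.
Month 2: interest €24.66; balance after payment €1,177.30.
Closed form: n = −ln(1 − rB₀/P)/ln(1+r) = −ln(0.65805)/ln(1.02008) ≈ 21.046, so the balance reaches zero during payment 22.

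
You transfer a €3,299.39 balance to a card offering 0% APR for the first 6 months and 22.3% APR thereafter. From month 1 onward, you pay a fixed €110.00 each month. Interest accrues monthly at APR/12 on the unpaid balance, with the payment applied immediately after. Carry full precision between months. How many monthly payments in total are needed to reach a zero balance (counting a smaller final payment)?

Promo months 1–6 at r₀ = 0%/12 = 0; months 7+ at r₁ = 22.3%/12 = 0.0185833.
After month 6 (no interest yet): B = €3,299.39 − 6·€110.00 = €2,639.39.
Then at r₁ with €110.00/mo: n₂ = −ln(1 − r₁·B/P)/ln(1+r₁) ≈ 32.06 → 33 more payments.

39 payments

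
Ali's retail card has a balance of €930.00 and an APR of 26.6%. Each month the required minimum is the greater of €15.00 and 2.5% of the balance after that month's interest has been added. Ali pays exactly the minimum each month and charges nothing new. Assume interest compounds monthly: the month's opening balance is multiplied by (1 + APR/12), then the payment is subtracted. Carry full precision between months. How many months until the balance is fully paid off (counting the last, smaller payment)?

228 months

Monthly rate r = 26.6%/12 = 2.21667% = 0.0221667.
While 2.5% of the post-interest balance exceeds €15.00, each month B ← (B·(1+r))·(1 − 0.025), i.e. B shrinks by the factor (1+r)·0.975 = 0.99661.
This holds for months 1–136. Entering month 137 the balance is €586.22; 2.5% of the post-interest balance is now below €15.00, so the flat €15.00 minimum applies from here.
From month 137 a fixed €15.00 at rate r clears €586.22 in 92 more payments. Total: 136 + 92 = 228 months.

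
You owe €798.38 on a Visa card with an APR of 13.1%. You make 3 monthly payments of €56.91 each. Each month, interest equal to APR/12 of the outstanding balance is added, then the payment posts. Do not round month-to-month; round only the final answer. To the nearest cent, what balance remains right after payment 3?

€652.21

Monthly rate r = 13.1%/12 = 1.09167% = 0.0109167.
Each month: B ← B·(1+r) − €56.91.
Month 1: interest €8.72; balance after payment €750.19.
Month 2: interest €8.19; balance after payment €701.47.
Month 3: interest €7.66; balance after payment €652.21.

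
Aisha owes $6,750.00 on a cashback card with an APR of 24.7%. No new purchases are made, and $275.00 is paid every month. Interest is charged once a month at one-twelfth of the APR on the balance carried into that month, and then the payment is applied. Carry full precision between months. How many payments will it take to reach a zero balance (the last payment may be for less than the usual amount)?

35 payments

Monthly rate r = 24.7%/12 = 2.05833% = 0.0205833.
Recurrence: B ← B·(1+r) − $275.00.
Month 1: interest $138.94; balance after payment $6,613.94.
Month 2: interest $136.14; balance after payment $6,475.07.
Closed form: n = −ln(1 − rB₀/P)/ln(1+r) = −ln(0.49477)/ln(1.02058) ≈ 34.536, so the balance reaches zero during payment 35.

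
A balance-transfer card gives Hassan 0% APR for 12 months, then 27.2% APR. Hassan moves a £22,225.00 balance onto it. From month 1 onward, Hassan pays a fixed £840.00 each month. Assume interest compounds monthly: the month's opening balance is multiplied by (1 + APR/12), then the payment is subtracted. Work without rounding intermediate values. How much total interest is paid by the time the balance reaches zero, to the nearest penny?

£2,738.52

Promo months 1–12 at r₀ = 0%/12 = 0; months 13+ at r₁ = 27.2%/12 = 0.0226667.
After month 12 (no interest yet): B = £22,225.00 − 12·£840.00 = £12,145.00.
Then at r₁ with £840.00/mo: n₂ = −ln(1 − r₁·B/P)/ln(1+r₁) ≈ 17.72 → 18 more payments.
Total paid = 29·£840.00 + £603.52 = £24,963.52; interest = £24,963.52 − £22,225.00 = £2,738.52.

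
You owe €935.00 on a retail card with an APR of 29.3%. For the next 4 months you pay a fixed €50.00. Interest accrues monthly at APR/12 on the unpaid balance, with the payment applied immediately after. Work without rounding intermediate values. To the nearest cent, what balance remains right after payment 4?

Monthly rate r = 29.3%/12 = 2.44167% = 0.0244167.
Each month: B ← B·(1+r) − €50.00.
Month 1: interest €22.83; balance after payment €907.83.
Month 2: interest €22.17; balance after payment €880.00.
Month 3: interest €21.49; balance after payment €851.48.
Month 4: interest €20.79; balance after payment €822.27.

€822.27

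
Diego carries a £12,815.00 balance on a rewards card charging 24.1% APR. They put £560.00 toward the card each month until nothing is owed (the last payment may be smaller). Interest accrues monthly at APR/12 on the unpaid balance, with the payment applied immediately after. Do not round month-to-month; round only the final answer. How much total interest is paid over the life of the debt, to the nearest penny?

£4,517.24

Monthly rate r = 24.1%/12 = 2.00833% = 0.0200833.
Payoff takes n = ⌈−ln(1 − rB₀/P)/ln(1+r)⌉ = ⌈30.950⌉ = 31 payments; the last is £532.24.
Total paid = 30·£560.00 + £532.24 = £17,332.24.
Total interest = total paid − principal = £17,332.24 − £12,815.00 = £4,517.24.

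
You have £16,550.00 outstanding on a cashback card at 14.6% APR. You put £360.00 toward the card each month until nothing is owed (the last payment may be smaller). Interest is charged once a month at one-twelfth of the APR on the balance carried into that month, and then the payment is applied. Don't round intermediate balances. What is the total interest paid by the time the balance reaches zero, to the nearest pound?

Monthly rate r = 14.6%/12 = 1.21667% = 0.0121667.
Payoff takes n = ⌈−ln(1 − rB₀/P)/ln(1+r)⌉ = ⌈67.761⌉ = 68 payments; the last is £274.52.
Total paid = 67·£360.00 + £274.52 = £24,394.52.
Total interest = total paid − principal = £24,394.52 − £16,550.00 = £7,844.52.

£7,845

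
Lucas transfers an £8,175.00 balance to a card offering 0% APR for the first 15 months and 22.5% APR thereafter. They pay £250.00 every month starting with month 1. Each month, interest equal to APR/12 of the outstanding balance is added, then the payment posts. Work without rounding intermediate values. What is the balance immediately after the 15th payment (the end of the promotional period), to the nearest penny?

£4,425.00

Promo months 1–15 at r₀ = 0%/12 = 0; months 16+ at r₁ = 22.5%/12 = 0.01875.
After month 15 (no interest yet): B = £8,175.00 − 15·£250.00 = £4,425.00.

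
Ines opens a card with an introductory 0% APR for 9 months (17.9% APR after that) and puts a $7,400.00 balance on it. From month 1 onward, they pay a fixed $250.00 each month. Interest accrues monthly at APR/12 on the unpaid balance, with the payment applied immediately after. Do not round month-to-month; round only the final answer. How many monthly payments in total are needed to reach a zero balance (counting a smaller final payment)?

Promo months 1–9 at r₀ = 0%/12 = 0; months 10+ at r₁ = 17.9%/12 = 0.0149167.
After month 9 (no interest yet): B = $7,400.00 − 9·$250.00 = $5,150.00.
Then at r₁ with $250.00/mo: n₂ = −ln(1 − r₁·B/P)/ln(1+r₁) ≈ 24.80 → 25 more payments.

34 months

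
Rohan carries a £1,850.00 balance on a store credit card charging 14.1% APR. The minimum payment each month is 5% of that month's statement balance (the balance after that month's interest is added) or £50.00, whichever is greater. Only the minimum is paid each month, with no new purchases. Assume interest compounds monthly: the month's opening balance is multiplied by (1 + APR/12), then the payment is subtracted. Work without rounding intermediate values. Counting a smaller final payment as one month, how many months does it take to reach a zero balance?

39 months

Monthly rate r = 14.1%/12 = 1.175% = 0.01175.
While 5% of the post-interest balance exceeds £50.00, each month B ← (B·(1+r))·(1 − 0.05), i.e. B shrinks by the factor (1+r)·0.95 = 0.96116.
This holds for months 1–16. Entering month 17 the balance is £981.57; 5% of the post-interest balance is now below £50.00, so the flat £50.00 minimum applies from here.
From month 17 a fixed £50.00 at rate r clears £981.57 in 23 more payments. Total: 16 + 23 = 39 months.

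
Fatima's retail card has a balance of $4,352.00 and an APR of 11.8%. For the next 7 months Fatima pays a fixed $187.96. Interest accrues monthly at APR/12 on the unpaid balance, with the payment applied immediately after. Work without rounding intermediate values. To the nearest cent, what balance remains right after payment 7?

Monthly rate r = 11.8%/12 = 0.983333% = 0.00983333.
Each month: B ← B·(1+r) − $187.96.
Month 1: interest $42.79; balance after payment $4,206.83.
Month 2: interest $41.37; balance after payment $4,060.24.
Month 3: interest $39.93; balance after payment $3,912.21.
Month 4: interest $38.47; balance after payment $3,762.72.
Month 5: interest $37.00; balance after payment $3,611.76.
Month 6: interest $35.52; balance after payment $3,459.31.
Month 7: interest $34.02; balance after payment $3,305.37.

$3,305.37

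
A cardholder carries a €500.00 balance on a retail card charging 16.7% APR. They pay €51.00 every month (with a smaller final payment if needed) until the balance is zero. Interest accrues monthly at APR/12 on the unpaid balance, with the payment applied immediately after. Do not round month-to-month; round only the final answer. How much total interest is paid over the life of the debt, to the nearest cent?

Monthly rate r = 16.7%/12 = 1.39167% = 0.0139167.
Payoff takes n = ⌈−ln(1 − rB₀/P)/ln(1+r)⌉ = ⌈10.614⌉ = 11 payments; the last is €31.38.
Total paid = 10·€51.00 + €31.38 = €541.38.
Total interest = total paid − principal = €541.38 − €500.00 = €41.38.

€41.38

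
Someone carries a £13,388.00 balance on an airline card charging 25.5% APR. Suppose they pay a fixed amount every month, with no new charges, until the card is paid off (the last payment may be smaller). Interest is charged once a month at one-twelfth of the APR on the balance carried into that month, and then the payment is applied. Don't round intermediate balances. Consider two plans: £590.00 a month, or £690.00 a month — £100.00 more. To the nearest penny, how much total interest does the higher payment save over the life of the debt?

Monthly rate r = 25.5%/12 = 2.125% = 0.02125.
At £590.00/mo: n = ⌈−ln(1 − rB₀/P)/ln(1+r)⌉ = 32 payments (last £178.30); total interest = total paid − £13,388.00 = £5,080.30.
At £690.00/mo: 26 payments (last £194.22); total interest £4,056.22.
Interest saved = £5,080.30 − £4,056.22 = £1,024.08.

£1,024.08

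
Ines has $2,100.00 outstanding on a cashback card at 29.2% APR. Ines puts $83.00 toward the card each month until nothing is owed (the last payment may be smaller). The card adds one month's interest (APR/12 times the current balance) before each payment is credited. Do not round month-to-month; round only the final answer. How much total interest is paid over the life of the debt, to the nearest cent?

$1,201.38

Monthly rate r = 29.2%/12 = 2.43333% = 0.0243333.
Payoff takes n = ⌈−ln(1 − rB₀/P)/ln(1+r)⌉ = ⌈39.774⌉ = 40 payments; the last is $64.38.
Total paid = 39·$83.00 + $64.38 = $3,301.38.
Total interest = total paid − principal = $3,301.38 − $2,100.00 = $1,201.38.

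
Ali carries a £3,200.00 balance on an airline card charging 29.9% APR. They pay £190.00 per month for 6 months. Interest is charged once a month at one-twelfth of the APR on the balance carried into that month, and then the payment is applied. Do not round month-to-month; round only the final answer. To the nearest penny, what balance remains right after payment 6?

Monthly rate r = 29.9%/12 = 2.49167% = 0.0249167.
Each month: B ← B·(1+r) − £190.00.
Month 1: interest £79.73; balance after payment £3,089.73.
Month 2: interest £76.99; balance after payment £2,976.72.
Month 3: interest £74.17; balance after payment £2,860.89.
Month 4: interest £71.28; balance after payment £2,742.17.
Month 5: interest £68.33; balance after payment £2,620.50.
Month 6: interest £65.29; balance after payment £2,495.79.

£2,495.79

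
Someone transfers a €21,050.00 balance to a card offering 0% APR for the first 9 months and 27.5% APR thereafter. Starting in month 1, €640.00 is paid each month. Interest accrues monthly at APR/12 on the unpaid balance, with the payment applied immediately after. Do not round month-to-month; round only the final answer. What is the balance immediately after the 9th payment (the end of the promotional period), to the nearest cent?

€15,290.00

Promo months 1–9 at r₀ = 0%/12 = 0; months 10+ at r₁ = 27.5%/12 = 0.0229167.
After month 9 (no interest yet): B = €21,050.00 − 9·€640.00 = €15,290.00.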